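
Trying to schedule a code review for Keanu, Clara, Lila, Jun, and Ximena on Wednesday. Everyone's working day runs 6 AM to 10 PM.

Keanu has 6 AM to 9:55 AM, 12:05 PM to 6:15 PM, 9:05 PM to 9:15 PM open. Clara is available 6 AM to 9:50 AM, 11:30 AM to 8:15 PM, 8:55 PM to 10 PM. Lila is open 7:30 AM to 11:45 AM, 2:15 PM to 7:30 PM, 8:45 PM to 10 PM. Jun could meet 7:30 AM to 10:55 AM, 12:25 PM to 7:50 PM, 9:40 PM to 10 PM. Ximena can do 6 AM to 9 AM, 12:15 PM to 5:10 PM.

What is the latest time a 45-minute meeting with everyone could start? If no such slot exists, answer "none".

Keanu ∩ Clara: 06:00-09:50, 12:05-18:15, 21:05-21:15.
Keanu ∩ Clara ∩ Lila: 07:30-09:50, 14:15-18:15, 21:05-21:15.
Keanu ∩ Clara ∩ Lila ∩ Jun: 07:30-09:50, 14:15-18:15.
Keanu ∩ Clara ∩ Lila ∩ Jun ∩ Ximena: 07:30-09:00, 14:15-17:10.
Those are the intersection windows.
The last common window of at least 45 minutes is 14:15-17:10; a 45-minute meeting can start as late as 16:25 and still end by 17:10.

16:25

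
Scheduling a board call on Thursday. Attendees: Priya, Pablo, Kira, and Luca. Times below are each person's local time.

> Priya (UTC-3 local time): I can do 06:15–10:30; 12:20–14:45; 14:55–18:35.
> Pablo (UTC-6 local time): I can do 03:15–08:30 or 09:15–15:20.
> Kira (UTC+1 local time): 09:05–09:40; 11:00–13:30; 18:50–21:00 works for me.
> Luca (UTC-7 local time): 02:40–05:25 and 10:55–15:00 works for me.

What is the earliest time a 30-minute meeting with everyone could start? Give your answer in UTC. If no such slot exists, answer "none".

Priya in UTC: 09:15-13:30, 15:20-17:45, 17:55-21:35 (add 3h to convert from UTC-3).
Pablo in UTC: 09:15-14:30, 15:15-21:20 (add 6h to convert from UTC-6).
Kira in UTC: 08:05-08:40, 10:00-12:30, 17:50-20:00 (subtract 1h to convert from UTC+1).
Luca in UTC: 09:40-12:25, 17:55-22:00 (add 7h to convert from UTC-7).
Priya ∩ Pablo: 09:15-13:30, 15:20-17:45, 17:55-21:20.
Priya ∩ Pablo ∩ Kira: 10:00-12:30, 17:55-20:00.
Priya ∩ Pablo ∩ Kira ∩ Luca: 10:00-12:25, 17:55-20:00.
The first common window of at least 30 minutes is 10:00-12:25, so the earliest start is 10:00.

10:00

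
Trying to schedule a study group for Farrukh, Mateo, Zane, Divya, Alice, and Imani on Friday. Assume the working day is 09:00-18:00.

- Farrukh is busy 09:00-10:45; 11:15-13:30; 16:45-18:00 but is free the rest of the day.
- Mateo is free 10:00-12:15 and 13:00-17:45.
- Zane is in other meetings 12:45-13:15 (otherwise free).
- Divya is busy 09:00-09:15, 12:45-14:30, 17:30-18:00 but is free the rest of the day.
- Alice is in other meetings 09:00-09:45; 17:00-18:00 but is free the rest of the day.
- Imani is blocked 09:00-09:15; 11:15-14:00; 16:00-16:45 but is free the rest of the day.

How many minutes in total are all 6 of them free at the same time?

Farrukh free: 10:45-11:15, 13:30-16:45 (invert busy blocks within the working day).
Mateo free: 10:00-12:15, 13:00-17:45.
Zane free: 09:00-12:45, 13:15-18:00 (invert busy blocks within the working day).
Divya free: 09:15-12:45, 14:30-17:30 (invert busy blocks within the working day).
Alice free: 09:45-17:00 (invert busy blocks within the working day).
Imani free: 09:15-11:15, 14:00-16:00, 16:45-18:00 (invert busy blocks within the working day).
Farrukh ∩ Mateo: 10:45-11:15, 13:30-16:45.
Farrukh ∩ Mateo ∩ Zane: 10:45-11:15, 13:30-16:45.
Farrukh ∩ Mateo ∩ Zane ∩ Divya: 10:45-11:15, 14:30-16:45.
Farrukh ∩ Mateo ∩ Zane ∩ Divya ∩ Alice: 10:45-11:15, 14:30-16:45.
Farrukh ∩ Mateo ∩ Zane ∩ Divya ∩ Alice ∩ Imani: 10:45-11:15, 14:30-16:00.
So the common availability across everyone is 10:45-11:15, 14:30-16:00.
Summing the common windows: 30 + 90 = 120 minutes.

120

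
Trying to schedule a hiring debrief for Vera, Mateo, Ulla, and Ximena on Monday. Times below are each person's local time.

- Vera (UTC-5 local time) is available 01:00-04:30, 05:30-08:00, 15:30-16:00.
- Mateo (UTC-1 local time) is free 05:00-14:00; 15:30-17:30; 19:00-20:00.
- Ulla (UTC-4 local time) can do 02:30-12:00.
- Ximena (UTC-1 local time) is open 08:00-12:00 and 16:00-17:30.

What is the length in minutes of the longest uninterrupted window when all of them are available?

Vera in UTC: 06:00-09:30, 10:30-13:00, 20:30-21:00 (add 5h to convert from UTC-5).
Mateo in UTC: 06:00-15:00, 16:30-18:30, 20:00-21:00 (add 1h to convert from UTC-1).
Ulla in UTC: 06:30-16:00 (add 4h to convert from UTC-4).
Ximena in UTC: 09:00-13:00, 17:00-18:30 (add 1h to convert from UTC-1).
Vera ∩ Mateo: 06:00-09:30, 10:30-13:00, 20:30-21:00.
Vera ∩ Mateo ∩ Ulla: 06:30-09:30, 10:30-13:00.
Vera ∩ Mateo ∩ Ulla ∩ Ximena: 09:00-09:30, 10:30-13:00.
The longest is 10:30-13:00 at 150 minutes.

150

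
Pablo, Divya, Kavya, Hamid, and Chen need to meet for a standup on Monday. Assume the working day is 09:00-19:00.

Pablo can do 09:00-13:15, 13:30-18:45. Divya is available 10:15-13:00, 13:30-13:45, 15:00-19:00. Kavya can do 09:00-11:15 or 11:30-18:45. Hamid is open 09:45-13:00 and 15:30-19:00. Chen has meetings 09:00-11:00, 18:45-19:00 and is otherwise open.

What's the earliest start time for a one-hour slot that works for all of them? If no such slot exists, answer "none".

Pablo free: 09:00-13:15, 13:30-18:45.
Divya free: 10:15-13:00, 13:30-13:45, 15:00-19:00.
Kavya free: 09:00-11:15, 11:30-18:45.
Hamid free: 09:45-13:00, 15:30-19:00.
Chen free: 11:00-18:45 (invert busy blocks within the working day).
Pablo ∩ Divya: 10:15-13:00, 13:30-13:45, 15:00-18:45.
Pablo ∩ Divya ∩ Kavya: 10:15-11:15, 11:30-13:00, 13:30-13:45, 15:00-18:45.
Pablo ∩ Divya ∩ Kavya ∩ Hamid: 10:15-11:15, 11:30-13:00, 15:30-18:45.
Pablo ∩ Divya ∩ Kavya ∩ Hamid ∩ Chen: 11:00-11:15, 11:30-13:00, 15:30-18:45.
The first common window of at least 60 minutes is 11:30-13:00, so the earliest start is 11:30.

11:30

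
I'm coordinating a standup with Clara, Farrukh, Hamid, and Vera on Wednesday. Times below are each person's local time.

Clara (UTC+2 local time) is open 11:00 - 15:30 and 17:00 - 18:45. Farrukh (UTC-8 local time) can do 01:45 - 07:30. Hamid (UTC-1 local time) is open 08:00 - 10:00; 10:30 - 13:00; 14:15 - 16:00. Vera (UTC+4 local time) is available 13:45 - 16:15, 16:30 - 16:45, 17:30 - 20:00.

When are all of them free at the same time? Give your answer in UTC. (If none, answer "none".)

Clara in UTC: 09:00-13:30, 15:00-16:45 (subtract 2h to convert from UTC+2).
Farrukh in UTC: 09:45-15:30 (add 8h to convert from UTC-8).
Hamid in UTC: 09:00-11:00, 11:30-14:00, 15:15-17:00 (add 1h to convert from UTC-1).
Vera in UTC: 09:45-12:15, 12:30-12:45, 13:30-16:00 (subtract 4h to convert from UTC+4).
Clara ∩ Farrukh: 09:45-13:30, 15:00-15:30.
Clara ∩ Farrukh ∩ Hamid: 09:45-11:00, 11:30-13:30, 15:15-15:30.
Clara ∩ Farrukh ∩ Hamid ∩ Vera: 09:45-11:00, 11:30-12:15, 12:30-12:45, 15:15-15:30.
So the common availability across everyone is 09:45-11:00, 11:30-12:15, 12:30-12:45, 15:15-15:30.

09:45-11:00, 11:30-12:15, 12:30-12:45, 15:15-15:30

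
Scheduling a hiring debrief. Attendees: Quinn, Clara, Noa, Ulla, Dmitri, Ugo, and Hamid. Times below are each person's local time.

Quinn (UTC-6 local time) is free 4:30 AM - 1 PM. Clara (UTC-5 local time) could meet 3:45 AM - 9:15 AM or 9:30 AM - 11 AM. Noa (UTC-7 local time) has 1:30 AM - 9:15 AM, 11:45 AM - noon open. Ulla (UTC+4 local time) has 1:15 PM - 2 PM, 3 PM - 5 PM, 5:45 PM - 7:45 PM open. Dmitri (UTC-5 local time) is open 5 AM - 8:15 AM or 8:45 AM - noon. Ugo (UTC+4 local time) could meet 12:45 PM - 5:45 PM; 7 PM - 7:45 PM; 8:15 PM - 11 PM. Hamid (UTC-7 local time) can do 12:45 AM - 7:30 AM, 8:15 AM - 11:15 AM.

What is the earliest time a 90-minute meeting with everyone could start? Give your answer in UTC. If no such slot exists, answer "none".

Quinn in UTC: 10:30-19:00 (add 6h to convert from UTC-6).
Clara in UTC: 08:45-14:15, 14:30-16:00 (add 5h to convert from UTC-5).
Noa in UTC: 08:30-16:15, 18:45-19:00 (add 7h to convert from UTC-7).
Ulla in UTC: 09:15-10:00, 11:00-13:00, 13:45-15:45 (subtract 4h to convert from UTC+4).
Dmitri in UTC: 10:00-13:15, 13:45-17:00 (add 5h to convert from UTC-5).
Ugo in UTC: 08:45-13:45, 15:00-15:45, 16:15-19:00 (subtract 4h to convert from UTC+4).
Hamid in UTC: 07:45-14:30, 15:15-18:15 (add 7h to convert from UTC-7).
Quinn ∩ Clara: 10:30-14:15, 14:30-16:00.
Quinn ∩ Clara ∩ Noa: 10:30-14:15, 14:30-16:00.
Quinn ∩ Clara ∩ Noa ∩ Ulla: 11:00-13:00, 13:45-14:15, 14:30-15:45.
Quinn ∩ Clara ∩ Noa ∩ Ulla ∩ Dmitri: 11:00-13:00, 13:45-14:15, 14:30-15:45.
Quinn ∩ Clara ∩ Noa ∩ Ulla ∩ Dmitri ∩ Ugo: 11:00-13:00, 15:00-15:45.
Quinn ∩ Clara ∩ Noa ∩ Ulla ∩ Dmitri ∩ Ugo ∩ Hamid: 11:00-13:00, 15:15-15:45.
The first common window of at least 90 minutes is 11:00-13:00, so the earliest start is 11:00.

11:00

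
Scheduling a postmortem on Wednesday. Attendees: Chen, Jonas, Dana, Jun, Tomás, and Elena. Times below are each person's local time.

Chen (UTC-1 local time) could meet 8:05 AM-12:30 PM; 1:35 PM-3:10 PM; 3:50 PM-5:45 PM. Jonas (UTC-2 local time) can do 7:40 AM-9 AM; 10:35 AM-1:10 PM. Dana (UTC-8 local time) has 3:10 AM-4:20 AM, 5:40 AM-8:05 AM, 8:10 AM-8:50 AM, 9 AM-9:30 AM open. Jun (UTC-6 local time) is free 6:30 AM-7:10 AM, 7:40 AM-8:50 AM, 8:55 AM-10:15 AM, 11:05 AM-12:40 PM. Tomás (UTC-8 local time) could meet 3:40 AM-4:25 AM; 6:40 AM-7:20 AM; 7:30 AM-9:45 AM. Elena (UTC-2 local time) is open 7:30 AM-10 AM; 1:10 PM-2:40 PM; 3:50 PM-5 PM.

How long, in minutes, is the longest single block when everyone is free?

0

Chen in UTC: 09:05-13:30, 14:35-16:10, 16:50-18:45 (add 1h to convert from UTC-1).
Jonas in UTC: 09:40-11:00, 12:35-15:10 (add 2h to convert from UTC-2).
Dana in UTC: 11:10-12:20, 13:40-16:05, 16:10-16:50, 17:00-17:30 (add 8h to convert from UTC-8).
Jun in UTC: 12:30-13:10, 13:40-14:50, 14:55-16:15, 17:05-18:40 (add 6h to convert from UTC-6).
Tomás in UTC: 11:40-12:25, 14:40-15:20, 15:30-17:45 (add 8h to convert from UTC-8).
Elena in UTC: 09:30-12:00, 15:10-16:40, 17:50-19:00 (add 2h to convert from UTC-2).
Chen ∩ Jonas: 09:40-11:00, 12:35-13:30, 14:35-15:10.
Chen ∩ Jonas ∩ Dana: 14:35-15:10.
Chen ∩ Jonas ∩ Dana ∩ Jun: 14:35-14:50, 14:55-15:10.
Chen ∩ Jonas ∩ Dana ∩ Jun ∩ Tomás: 14:40-14:50, 14:55-15:10.
Chen ∩ Jonas ∩ Dana ∩ Jun ∩ Tomás ∩ Elena: ∅.
There is no time when everyone is free.
No common window exists, so the longest block is 0 minutes.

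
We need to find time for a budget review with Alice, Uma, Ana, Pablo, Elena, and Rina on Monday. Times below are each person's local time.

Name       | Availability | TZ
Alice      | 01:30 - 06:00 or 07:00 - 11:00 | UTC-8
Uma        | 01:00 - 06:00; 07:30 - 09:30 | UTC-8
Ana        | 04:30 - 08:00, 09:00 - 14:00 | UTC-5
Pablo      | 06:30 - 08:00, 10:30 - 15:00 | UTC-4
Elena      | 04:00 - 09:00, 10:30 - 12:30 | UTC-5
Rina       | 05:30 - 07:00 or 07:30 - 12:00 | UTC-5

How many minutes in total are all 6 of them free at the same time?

180

Alice in UTC: 09:30-14:00, 15:00-19:00 (add 8h to convert from UTC-8).
Uma in UTC: 09:00-14:00, 15:30-17:30 (add 8h to convert from UTC-8).
Ana in UTC: 09:30-13:00, 14:00-19:00 (add 5h to convert from UTC-5).
Pablo in UTC: 10:30-12:00, 14:30-19:00 (add 4h to convert from UTC-4).
Elena in UTC: 09:00-14:00, 15:30-17:30 (add 5h to convert from UTC-5).
Rina in UTC: 10:30-12:00, 12:30-17:00 (add 5h to convert from UTC-5).
Alice ∩ Uma: 09:30-14:00, 15:30-17:30.
Alice ∩ Uma ∩ Ana: 09:30-13:00, 15:30-17:30.
Alice ∩ Uma ∩ Ana ∩ Pablo: 10:30-12:00, 15:30-17:30.
Alice ∩ Uma ∩ Ana ∩ Pablo ∩ Elena: 10:30-12:00, 15:30-17:30.
Alice ∩ Uma ∩ Ana ∩ Pablo ∩ Elena ∩ Rina: 10:30-12:00, 15:30-17:00.
So the common availability across everyone is 10:30-12:00, 15:30-17:00.
Summing the common windows: 90 + 90 = 180 minutes.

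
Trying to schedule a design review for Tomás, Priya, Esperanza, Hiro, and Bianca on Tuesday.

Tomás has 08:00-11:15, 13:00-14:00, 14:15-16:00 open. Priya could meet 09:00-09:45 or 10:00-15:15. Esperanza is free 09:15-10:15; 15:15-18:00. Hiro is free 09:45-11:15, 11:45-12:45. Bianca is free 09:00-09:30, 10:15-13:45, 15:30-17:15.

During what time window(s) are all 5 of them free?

Tomás ∩ Priya: 09:00-09:45, 10:00-11:15, 13:00-14:00, 14:15-15:15.
Tomás ∩ Priya ∩ Esperanza: 09:15-09:45, 10:00-10:15.
Tomás ∩ Priya ∩ Esperanza ∩ Hiro: 10:00-10:15.
Tomás ∩ Priya ∩ Esperanza ∩ Hiro ∩ Bianca: ∅.
There is no time when everyone is free.

none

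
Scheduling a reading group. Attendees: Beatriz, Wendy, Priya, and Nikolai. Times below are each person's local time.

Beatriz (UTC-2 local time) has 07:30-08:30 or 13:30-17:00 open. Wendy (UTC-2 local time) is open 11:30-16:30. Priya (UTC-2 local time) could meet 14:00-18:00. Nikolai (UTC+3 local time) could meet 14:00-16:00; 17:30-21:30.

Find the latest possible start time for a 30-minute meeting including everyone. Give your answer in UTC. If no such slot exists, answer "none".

Beatriz in UTC: 09:30-10:30, 15:30-19:00 (add 2h to convert from UTC-2).
Wendy in UTC: 13:30-18:30 (add 2h to convert from UTC-2).
Priya in UTC: 16:00-20:00 (add 2h to convert from UTC-2).
Nikolai in UTC: 11:00-13:00, 14:30-18:30 (subtract 3h to convert from UTC+3).
Beatriz ∩ Wendy: 15:30-18:30.
Beatriz ∩ Wendy ∩ Priya: 16:00-18:30.
Beatriz ∩ Wendy ∩ Priya ∩ Nikolai: 16:00-18:30.
So the common availability across everyone is 16:00-18:30.
The last common window of at least 30 minutes is 16:00-18:30; a 30-minute meeting can start as late as 18:00 and still end by 18:30.

18:00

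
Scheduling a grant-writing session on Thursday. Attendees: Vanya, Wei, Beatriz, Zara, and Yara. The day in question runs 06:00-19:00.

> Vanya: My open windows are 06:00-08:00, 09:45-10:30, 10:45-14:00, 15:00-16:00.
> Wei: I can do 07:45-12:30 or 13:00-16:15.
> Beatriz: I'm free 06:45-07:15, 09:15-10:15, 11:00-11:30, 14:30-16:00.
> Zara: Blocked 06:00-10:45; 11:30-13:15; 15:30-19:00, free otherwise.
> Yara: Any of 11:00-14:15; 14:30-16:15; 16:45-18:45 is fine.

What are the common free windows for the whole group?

11:00-11:30, 15:00-15:30

Vanya free: 06:00-08:00, 09:45-10:30, 10:45-14:00, 15:00-16:00.
Wei free: 07:45-12:30, 13:00-16:15.
Beatriz free: 06:45-07:15, 09:15-10:15, 11:00-11:30, 14:30-16:00.
Zara free: 10:45-11:30, 13:15-15:30 (invert busy blocks within the working day).
Yara free: 11:00-14:15, 14:30-16:15, 16:45-18:45.
Vanya ∩ Wei: 07:45-08:00, 09:45-10:30, 10:45-12:30, 13:00-14:00, 15:00-16:00.
Vanya ∩ Wei ∩ Beatriz: 09:45-10:15, 11:00-11:30, 15:00-16:00.
Vanya ∩ Wei ∩ Beatriz ∩ Zara: 11:00-11:30, 15:00-15:30.
Vanya ∩ Wei ∩ Beatriz ∩ Zara ∩ Yara: 11:00-11:30, 15:00-15:30.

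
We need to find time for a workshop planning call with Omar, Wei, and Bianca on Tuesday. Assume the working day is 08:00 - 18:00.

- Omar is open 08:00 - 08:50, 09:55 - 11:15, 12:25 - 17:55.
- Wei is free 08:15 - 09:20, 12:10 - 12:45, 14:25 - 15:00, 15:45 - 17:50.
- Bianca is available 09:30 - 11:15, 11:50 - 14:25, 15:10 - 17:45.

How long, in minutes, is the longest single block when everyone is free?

120

Omar ∩ Wei: 08:15-08:50, 12:25-12:45, 14:25-15:00, 15:45-17:50.
Omar ∩ Wei ∩ Bianca: 12:25-12:45, 15:45-17:45.
The longest is 15:45-17:45 at 120 minutes.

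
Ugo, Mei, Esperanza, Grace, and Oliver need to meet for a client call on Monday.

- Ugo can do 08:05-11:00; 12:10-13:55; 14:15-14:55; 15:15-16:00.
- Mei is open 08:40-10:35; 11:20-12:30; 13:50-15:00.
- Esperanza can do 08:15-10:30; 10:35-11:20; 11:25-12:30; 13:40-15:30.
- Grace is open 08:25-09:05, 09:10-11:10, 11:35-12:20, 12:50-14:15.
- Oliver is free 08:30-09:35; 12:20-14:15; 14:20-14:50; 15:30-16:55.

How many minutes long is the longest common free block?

Ugo ∩ Mei: 08:40-10:35, 12:10-12:30, 13:50-13:55, 14:15-14:55.
Ugo ∩ Mei ∩ Esperanza: 08:40-10:30, 12:10-12:30, 13:50-13:55, 14:15-14:55.
Ugo ∩ Mei ∩ Esperanza ∩ Grace: 08:40-09:05, 09:10-10:30, 12:10-12:20, 13:50-13:55.
Ugo ∩ Mei ∩ Esperanza ∩ Grace ∩ Oliver: 08:40-09:05, 09:10-09:35, 13:50-13:55.
The longest is 08:40-09:05 at 25 minutes.

25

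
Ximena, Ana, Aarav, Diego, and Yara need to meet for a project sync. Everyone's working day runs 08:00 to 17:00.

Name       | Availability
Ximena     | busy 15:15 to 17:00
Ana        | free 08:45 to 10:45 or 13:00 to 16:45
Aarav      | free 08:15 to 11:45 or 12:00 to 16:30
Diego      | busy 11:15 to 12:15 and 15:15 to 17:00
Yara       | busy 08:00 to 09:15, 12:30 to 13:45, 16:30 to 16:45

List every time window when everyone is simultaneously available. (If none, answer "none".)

Ximena free: 08:00-15:15 (invert busy blocks within the working day).
Ana free: 08:45-10:45, 13:00-16:45.
Aarav free: 08:15-11:45, 12:00-16:30.
Diego free: 08:00-11:15, 12:15-15:15 (invert busy blocks within the working day).
Yara free: 09:15-12:30, 13:45-16:30, 16:45-17:00 (invert busy blocks within the working day).
Ximena ∩ Ana: 08:45-10:45, 13:00-15:15.
Ximena ∩ Ana ∩ Aarav: 08:45-10:45, 13:00-15:15.
Ximena ∩ Ana ∩ Aarav ∩ Diego: 08:45-10:45, 13:00-15:15.
Ximena ∩ Ana ∩ Aarav ∩ Diego ∩ Yara: 09:15-10:45, 13:45-15:15.

09:15-10:45, 13:45-15:15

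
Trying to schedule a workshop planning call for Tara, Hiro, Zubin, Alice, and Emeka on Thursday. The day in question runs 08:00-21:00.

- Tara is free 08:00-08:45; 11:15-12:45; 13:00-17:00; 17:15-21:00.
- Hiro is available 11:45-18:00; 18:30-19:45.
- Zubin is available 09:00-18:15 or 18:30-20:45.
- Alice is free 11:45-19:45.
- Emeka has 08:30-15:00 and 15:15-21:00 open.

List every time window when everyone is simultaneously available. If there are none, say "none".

Tara ∩ Hiro: 11:45-12:45, 13:00-17:00, 17:15-18:00, 18:30-19:45.
Tara ∩ Hiro ∩ Zubin: 11:45-12:45, 13:00-17:00, 17:15-18:00, 18:30-19:45.
Tara ∩ Hiro ∩ Zubin ∩ Alice: 11:45-12:45, 13:00-17:00, 17:15-18:00, 18:30-19:45.
Tara ∩ Hiro ∩ Zubin ∩ Alice ∩ Emeka: 11:45-12:45, 13:00-15:00, 15:15-17:00, 17:15-18:00, 18:30-19:45.

11:45-12:45, 13:00-15:00, 15:15-17:00, 17:15-18:00, 18:30-19:45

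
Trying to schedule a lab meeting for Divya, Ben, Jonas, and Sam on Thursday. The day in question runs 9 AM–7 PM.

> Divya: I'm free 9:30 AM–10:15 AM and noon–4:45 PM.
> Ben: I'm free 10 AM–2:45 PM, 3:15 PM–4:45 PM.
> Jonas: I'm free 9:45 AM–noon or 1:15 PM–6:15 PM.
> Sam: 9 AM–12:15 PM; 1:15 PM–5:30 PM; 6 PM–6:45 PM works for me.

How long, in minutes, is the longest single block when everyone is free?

Divya ∩ Ben: 10:00-10:15, 12:00-14:45, 15:15-16:45.
Divya ∩ Ben ∩ Jonas: 10:00-10:15, 13:15-14:45, 15:15-16:45.
Divya ∩ Ben ∩ Jonas ∩ Sam: 10:00-10:15, 13:15-14:45, 15:15-16:45.
The longest is 13:15-14:45 at 90 minutes.

90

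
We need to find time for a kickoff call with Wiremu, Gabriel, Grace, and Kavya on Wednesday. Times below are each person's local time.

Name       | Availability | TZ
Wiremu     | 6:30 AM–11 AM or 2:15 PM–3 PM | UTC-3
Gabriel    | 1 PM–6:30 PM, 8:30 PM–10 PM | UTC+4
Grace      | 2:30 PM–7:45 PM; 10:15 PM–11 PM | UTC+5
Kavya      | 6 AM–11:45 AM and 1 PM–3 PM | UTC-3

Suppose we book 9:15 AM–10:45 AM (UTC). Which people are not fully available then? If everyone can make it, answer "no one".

Wiremu in UTC: 09:30-14:00, 17:15-18:00 (add 3h to convert from UTC-3).
Gabriel in UTC: 09:00-14:30, 16:30-18:00 (subtract 4h to convert from UTC+4).
Grace in UTC: 09:30-14:45, 17:15-18:00 (subtract 5h to convert from UTC+5).
Kavya in UTC: 09:00-14:45, 16:00-18:00 (add 3h to convert from UTC-3).
Wiremu: not fully free for 09:15-10:45. Gabriel: free for 09:15-10:45. Grace: not fully free for 09:15-10:45. Kavya: free for 09:15-10:45.

Grace, Wiremu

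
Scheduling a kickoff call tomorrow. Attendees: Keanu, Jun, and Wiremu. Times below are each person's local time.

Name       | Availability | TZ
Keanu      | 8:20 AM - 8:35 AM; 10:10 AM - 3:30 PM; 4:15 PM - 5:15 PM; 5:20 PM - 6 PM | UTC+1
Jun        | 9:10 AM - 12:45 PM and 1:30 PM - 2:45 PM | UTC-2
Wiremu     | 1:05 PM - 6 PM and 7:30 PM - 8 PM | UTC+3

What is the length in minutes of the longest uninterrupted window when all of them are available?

200

Keanu in UTC: 07:20-07:35, 09:10-14:30, 15:15-16:15, 16:20-17:00 (subtract 1h to convert from UTC+1).
Jun in UTC: 11:10-14:45, 15:30-16:45 (add 2h to convert from UTC-2).
Wiremu in UTC: 10:05-15:00, 16:30-17:00 (subtract 3h to convert from UTC+3).
Keanu ∩ Jun: 11:10-14:30, 15:30-16:15, 16:20-16:45.
Keanu ∩ Jun ∩ Wiremu: 11:10-14:30, 16:30-16:45.
The longest is 11:10-14:30 at 200 minutes.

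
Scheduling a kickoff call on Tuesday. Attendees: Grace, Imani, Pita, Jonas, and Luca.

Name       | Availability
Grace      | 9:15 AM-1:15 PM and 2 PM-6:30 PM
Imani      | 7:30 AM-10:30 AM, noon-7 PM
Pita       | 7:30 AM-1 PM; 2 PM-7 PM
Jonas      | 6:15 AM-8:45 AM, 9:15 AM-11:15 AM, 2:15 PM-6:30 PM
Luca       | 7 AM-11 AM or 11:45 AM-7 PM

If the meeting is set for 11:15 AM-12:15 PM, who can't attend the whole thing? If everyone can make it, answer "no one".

Grace: free for 11:15-12:15. Imani: not fully free for 11:15-12:15. Pita: free for 11:15-12:15. Jonas: not fully free for 11:15-12:15. Luca: not fully free for 11:15-12:15.

Imani, Jonas, Luca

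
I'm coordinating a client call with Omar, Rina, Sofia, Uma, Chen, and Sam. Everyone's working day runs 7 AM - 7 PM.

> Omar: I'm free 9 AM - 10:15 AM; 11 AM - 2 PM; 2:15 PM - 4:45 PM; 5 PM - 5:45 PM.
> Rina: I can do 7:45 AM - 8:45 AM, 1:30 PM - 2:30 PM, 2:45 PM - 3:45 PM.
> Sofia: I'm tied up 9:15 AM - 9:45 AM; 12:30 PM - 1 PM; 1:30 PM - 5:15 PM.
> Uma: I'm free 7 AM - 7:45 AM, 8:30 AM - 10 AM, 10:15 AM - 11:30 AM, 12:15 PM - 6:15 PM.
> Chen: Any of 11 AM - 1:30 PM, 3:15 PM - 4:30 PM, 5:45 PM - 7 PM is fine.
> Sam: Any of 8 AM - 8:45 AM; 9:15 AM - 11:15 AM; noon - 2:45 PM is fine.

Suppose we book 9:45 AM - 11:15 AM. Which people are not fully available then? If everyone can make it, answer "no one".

Chen, Omar, Rina, Uma

Omar free: 09:00-10:15, 11:00-14:00, 14:15-16:45, 17:00-17:45.
Rina free: 07:45-08:45, 13:30-14:30, 14:45-15:45.
Sofia free: 07:00-09:15, 09:45-12:30, 13:00-13:30, 17:15-19:00 (invert busy blocks within the working day).
Uma free: 07:00-07:45, 08:30-10:00, 10:15-11:30, 12:15-18:15.
Chen free: 11:00-13:30, 15:15-16:30, 17:45-19:00.
Sam free: 08:00-08:45, 09:15-11:15, 12:00-14:45.
Omar: not fully free for 09:45-11:15. Rina: not fully free for 09:45-11:15. Sofia: free for 09:45-11:15. Uma: not fully free for 09:45-11:15. Chen: not fully free for 09:45-11:15. Sam: free for 09:45-11:15.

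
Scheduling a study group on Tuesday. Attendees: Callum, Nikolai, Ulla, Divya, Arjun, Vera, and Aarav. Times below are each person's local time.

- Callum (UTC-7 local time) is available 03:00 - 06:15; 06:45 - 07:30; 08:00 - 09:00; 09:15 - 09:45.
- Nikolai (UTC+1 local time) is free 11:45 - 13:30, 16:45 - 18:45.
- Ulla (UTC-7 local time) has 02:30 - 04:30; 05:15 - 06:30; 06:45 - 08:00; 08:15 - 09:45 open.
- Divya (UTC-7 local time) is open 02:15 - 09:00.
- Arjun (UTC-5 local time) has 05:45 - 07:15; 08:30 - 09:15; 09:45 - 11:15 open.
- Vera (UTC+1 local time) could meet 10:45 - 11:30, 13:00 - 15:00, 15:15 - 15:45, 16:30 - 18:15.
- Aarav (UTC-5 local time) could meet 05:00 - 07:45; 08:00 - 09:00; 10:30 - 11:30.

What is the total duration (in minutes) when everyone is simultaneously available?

15

Callum in UTC: 10:00-13:15, 13:45-14:30, 15:00-16:00, 16:15-16:45 (add 7h to convert from UTC-7).
Nikolai in UTC: 10:45-12:30, 15:45-17:45 (subtract 1h to convert from UTC+1).
Ulla in UTC: 09:30-11:30, 12:15-13:30, 13:45-15:00, 15:15-16:45 (add 7h to convert from UTC-7).
Divya in UTC: 09:15-16:00 (add 7h to convert from UTC-7).
Arjun in UTC: 10:45-12:15, 13:30-14:15, 14:45-16:15 (add 5h to convert from UTC-5).
Vera in UTC: 09:45-10:30, 12:00-14:00, 14:15-14:45, 15:30-17:15 (subtract 1h to convert from UTC+1).
Aarav in UTC: 10:00-12:45, 13:00-14:00, 15:30-16:30 (add 5h to convert from UTC-5).
Callum ∩ Nikolai: 10:45-12:30, 15:45-16:00, 16:15-16:45.
Callum ∩ Nikolai ∩ Ulla: 10:45-11:30, 12:15-12:30, 15:45-16:00, 16:15-16:45.
Callum ∩ Nikolai ∩ Ulla ∩ Divya: 10:45-11:30, 12:15-12:30, 15:45-16:00.
Callum ∩ Nikolai ∩ Ulla ∩ Divya ∩ Arjun: 10:45-11:30, 15:45-16:00.
Callum ∩ Nikolai ∩ Ulla ∩ Divya ∩ Arjun ∩ Vera: 15:45-16:00.
Callum ∩ Nikolai ∩ Ulla ∩ Divya ∩ Arjun ∩ Vera ∩ Aarav: 15:45-16:00.
So the common availability across everyone is 15:45-16:00.
That's a single block of 15 minutes.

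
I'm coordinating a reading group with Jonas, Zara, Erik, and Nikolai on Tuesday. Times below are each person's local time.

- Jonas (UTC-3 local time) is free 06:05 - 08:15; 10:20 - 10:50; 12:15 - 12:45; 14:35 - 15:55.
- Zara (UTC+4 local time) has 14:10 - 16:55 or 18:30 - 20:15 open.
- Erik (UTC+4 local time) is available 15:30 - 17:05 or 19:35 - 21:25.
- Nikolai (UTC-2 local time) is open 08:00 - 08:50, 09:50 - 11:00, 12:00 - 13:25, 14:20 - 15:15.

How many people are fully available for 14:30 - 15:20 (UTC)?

Jonas in UTC: 09:05-11:15, 13:20-13:50, 15:15-15:45, 17:35-18:55 (add 3h to convert from UTC-3).
Zara in UTC: 10:10-12:55, 14:30-16:15 (subtract 4h to convert from UTC+4).
Erik in UTC: 11:30-13:05, 15:35-17:25 (subtract 4h to convert from UTC+4).
Nikolai in UTC: 10:00-10:50, 11:50-13:00, 14:00-15:25, 16:20-17:15 (add 2h to convert from UTC-2).
Zara and Nikolai can make the full 14:30-15:20 slot — that's 2.

2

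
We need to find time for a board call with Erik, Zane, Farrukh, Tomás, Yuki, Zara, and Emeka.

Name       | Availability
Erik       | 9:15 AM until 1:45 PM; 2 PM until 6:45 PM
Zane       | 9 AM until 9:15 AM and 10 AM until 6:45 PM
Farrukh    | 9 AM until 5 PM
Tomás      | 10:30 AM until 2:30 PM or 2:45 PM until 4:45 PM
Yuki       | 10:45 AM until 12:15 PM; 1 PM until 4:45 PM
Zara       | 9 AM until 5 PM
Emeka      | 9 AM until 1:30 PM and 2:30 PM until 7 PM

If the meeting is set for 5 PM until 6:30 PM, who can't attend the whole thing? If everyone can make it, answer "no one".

Erik: free for 17:00-18:30. Zane: free for 17:00-18:30. Farrukh: not fully free for 17:00-18:30. Tomás: not fully free for 17:00-18:30. Yuki: not fully free for 17:00-18:30. Zara: not fully free for 17:00-18:30. Emeka: free for 17:00-18:30.

Farrukh, Tomás, Yuki, Zara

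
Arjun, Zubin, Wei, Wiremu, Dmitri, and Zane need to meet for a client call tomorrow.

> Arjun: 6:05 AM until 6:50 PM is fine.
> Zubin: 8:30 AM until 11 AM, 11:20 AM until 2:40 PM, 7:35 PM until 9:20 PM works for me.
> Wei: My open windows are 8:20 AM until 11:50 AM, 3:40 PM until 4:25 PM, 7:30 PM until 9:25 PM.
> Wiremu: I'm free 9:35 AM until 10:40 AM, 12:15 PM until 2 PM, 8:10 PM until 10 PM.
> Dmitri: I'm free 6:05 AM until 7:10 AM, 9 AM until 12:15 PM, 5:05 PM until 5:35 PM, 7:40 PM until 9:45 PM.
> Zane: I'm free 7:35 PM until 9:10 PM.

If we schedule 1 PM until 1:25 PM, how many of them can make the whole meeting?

Arjun, Zubin, and Wiremu can make the full 13:00-13:25 slot — that's 3.

3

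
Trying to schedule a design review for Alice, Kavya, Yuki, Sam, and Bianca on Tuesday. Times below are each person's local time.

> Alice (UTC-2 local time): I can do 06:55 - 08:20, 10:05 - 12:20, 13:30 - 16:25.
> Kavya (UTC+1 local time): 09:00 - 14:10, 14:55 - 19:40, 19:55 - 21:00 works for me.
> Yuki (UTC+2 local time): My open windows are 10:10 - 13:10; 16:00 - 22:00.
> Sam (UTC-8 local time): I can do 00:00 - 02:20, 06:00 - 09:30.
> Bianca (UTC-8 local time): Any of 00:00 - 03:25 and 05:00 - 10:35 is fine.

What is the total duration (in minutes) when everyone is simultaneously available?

Alice in UTC: 08:55-10:20, 12:05-14:20, 15:30-18:25 (add 2h to convert from UTC-2).
Kavya in UTC: 08:00-13:10, 13:55-18:40, 18:55-20:00 (subtract 1h to convert from UTC+1).
Yuki in UTC: 08:10-11:10, 14:00-20:00 (subtract 2h to convert from UTC+2).
Sam in UTC: 08:00-10:20, 14:00-17:30 (add 8h to convert from UTC-8).
Bianca in UTC: 08:00-11:25, 13:00-18:35 (add 8h to convert from UTC-8).
Alice ∩ Kavya: 08:55-10:20, 12:05-13:10, 13:55-14:20, 15:30-18:25.
Alice ∩ Kavya ∩ Yuki: 08:55-10:20, 14:00-14:20, 15:30-18:25.
Alice ∩ Kavya ∩ Yuki ∩ Sam: 08:55-10:20, 14:00-14:20, 15:30-17:30.
Alice ∩ Kavya ∩ Yuki ∩ Sam ∩ Bianca: 08:55-10:20, 14:00-14:20, 15:30-17:30.
So the common availability across everyone is 08:55-10:20, 14:00-14:20, 15:30-17:30.
Summing the common windows: 85 + 20 + 120 = 225 minutes.

225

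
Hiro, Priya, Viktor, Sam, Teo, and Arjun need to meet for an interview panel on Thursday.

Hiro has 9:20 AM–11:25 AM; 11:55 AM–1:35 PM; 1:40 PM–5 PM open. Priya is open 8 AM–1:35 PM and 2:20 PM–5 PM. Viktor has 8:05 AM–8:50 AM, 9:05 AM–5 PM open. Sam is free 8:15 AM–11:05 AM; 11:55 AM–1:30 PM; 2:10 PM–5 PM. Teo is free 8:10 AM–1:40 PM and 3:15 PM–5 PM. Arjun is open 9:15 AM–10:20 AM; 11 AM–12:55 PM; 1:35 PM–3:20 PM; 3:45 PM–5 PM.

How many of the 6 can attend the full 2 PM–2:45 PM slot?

3

Hiro, Viktor, and Arjun can make the full 14:00-14:45 slot — that's 3.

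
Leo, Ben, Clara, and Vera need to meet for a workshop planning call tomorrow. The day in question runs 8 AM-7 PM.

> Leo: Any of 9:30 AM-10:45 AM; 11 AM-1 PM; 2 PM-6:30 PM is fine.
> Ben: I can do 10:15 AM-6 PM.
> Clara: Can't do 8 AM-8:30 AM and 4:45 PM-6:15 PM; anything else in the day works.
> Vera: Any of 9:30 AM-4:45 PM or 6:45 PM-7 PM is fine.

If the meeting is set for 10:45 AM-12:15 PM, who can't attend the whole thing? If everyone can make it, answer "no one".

Leo

Leo free: 09:30-10:45, 11:00-13:00, 14:00-18:30.
Ben free: 10:15-18:00.
Clara free: 08:30-16:45, 18:15-19:00 (invert busy blocks within the working day).
Vera free: 09:30-16:45, 18:45-19:00.
Leo: not fully free for 10:45-12:15. Ben: free for 10:45-12:15. Clara: free for 10:45-12:15. Vera: free for 10:45-12:15.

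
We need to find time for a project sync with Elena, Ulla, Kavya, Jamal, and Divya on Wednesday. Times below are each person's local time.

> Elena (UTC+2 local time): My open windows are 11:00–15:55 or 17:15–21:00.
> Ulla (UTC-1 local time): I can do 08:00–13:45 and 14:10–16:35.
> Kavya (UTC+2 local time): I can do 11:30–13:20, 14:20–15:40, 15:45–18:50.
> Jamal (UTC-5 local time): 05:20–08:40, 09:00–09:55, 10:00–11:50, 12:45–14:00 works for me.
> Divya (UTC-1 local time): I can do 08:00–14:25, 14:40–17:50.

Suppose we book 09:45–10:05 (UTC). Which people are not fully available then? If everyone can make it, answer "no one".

Elena in UTC: 09:00-13:55, 15:15-19:00 (subtract 2h to convert from UTC+2).
Ulla in UTC: 09:00-14:45, 15:10-17:35 (add 1h to convert from UTC-1).
Kavya in UTC: 09:30-11:20, 12:20-13:40, 13:45-16:50 (subtract 2h to convert from UTC+2).
Jamal in UTC: 10:20-13:40, 14:00-14:55, 15:00-16:50, 17:45-19:00 (add 5h to convert from UTC-5).
Divya in UTC: 09:00-15:25, 15:40-18:50 (add 1h to convert from UTC-1).
Elena: free for 09:45-10:05. Ulla: free for 09:45-10:05. Kavya: free for 09:45-10:05. Jamal: not fully free for 09:45-10:05. Divya: free for 09:45-10:05.

Jamal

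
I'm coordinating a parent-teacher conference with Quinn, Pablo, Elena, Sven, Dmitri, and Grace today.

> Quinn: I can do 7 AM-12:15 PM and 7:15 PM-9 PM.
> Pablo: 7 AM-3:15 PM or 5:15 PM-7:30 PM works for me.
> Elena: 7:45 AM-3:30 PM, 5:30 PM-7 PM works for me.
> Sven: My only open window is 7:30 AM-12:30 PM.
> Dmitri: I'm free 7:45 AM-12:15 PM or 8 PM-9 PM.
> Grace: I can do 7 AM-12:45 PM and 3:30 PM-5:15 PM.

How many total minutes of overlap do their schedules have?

270

Quinn ∩ Pablo: 07:00-12:15, 19:15-19:30.
Quinn ∩ Pablo ∩ Elena: 07:45-12:15.
Quinn ∩ Pablo ∩ Elena ∩ Sven: 07:45-12:15.
Quinn ∩ Pablo ∩ Elena ∩ Sven ∩ Dmitri: 07:45-12:15.
Quinn ∩ Pablo ∩ Elena ∩ Sven ∩ Dmitri ∩ Grace: 07:45-12:15.
Those are the intersection windows.
That's a single block of 270 minutes.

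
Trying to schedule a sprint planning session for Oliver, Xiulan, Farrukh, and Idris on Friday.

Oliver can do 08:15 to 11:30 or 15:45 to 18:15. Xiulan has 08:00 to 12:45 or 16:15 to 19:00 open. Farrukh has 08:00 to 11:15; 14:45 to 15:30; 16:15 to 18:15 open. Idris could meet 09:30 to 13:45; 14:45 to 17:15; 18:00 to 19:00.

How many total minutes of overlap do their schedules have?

180

Oliver ∩ Xiulan: 08:15-11:30, 16:15-18:15.
Oliver ∩ Xiulan ∩ Farrukh: 08:15-11:15, 16:15-18:15.
Oliver ∩ Xiulan ∩ Farrukh ∩ Idris: 09:30-11:15, 16:15-17:15, 18:00-18:15.
Summing the common windows: 105 + 60 + 15 = 180 minutes.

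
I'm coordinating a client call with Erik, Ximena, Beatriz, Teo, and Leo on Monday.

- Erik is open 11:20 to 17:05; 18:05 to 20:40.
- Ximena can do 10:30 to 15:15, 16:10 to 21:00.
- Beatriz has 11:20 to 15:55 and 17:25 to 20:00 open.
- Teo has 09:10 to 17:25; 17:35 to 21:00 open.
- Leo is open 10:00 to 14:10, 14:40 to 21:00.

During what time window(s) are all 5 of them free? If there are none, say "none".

11:20-14:10, 14:40-15:15, 18:05-20:00

Erik ∩ Ximena: 11:20-15:15, 16:10-17:05, 18:05-20:40.
Erik ∩ Ximena ∩ Beatriz: 11:20-15:15, 18:05-20:00.
Erik ∩ Ximena ∩ Beatriz ∩ Teo: 11:20-15:15, 18:05-20:00.
Erik ∩ Ximena ∩ Beatriz ∩ Teo ∩ Leo: 11:20-14:10, 14:40-15:15, 18:05-20:00.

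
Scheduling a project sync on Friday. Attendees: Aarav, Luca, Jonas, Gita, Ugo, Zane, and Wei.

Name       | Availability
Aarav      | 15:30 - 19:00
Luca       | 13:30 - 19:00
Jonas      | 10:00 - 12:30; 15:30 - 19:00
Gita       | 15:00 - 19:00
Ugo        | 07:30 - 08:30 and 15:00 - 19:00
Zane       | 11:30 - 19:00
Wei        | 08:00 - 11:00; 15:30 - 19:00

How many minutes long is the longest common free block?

Aarav ∩ Luca: 15:30-19:00.
Aarav ∩ Luca ∩ Jonas: 15:30-19:00.
Aarav ∩ Luca ∩ Jonas ∩ Gita: 15:30-19:00.
Aarav ∩ Luca ∩ Jonas ∩ Gita ∩ Ugo: 15:30-19:00.
Aarav ∩ Luca ∩ Jonas ∩ Gita ∩ Ugo ∩ Zane: 15:30-19:00.
Aarav ∩ Luca ∩ Jonas ∩ Gita ∩ Ugo ∩ Zane ∩ Wei: 15:30-19:00.
The longest is 15:30-19:00 at 210 minutes.

210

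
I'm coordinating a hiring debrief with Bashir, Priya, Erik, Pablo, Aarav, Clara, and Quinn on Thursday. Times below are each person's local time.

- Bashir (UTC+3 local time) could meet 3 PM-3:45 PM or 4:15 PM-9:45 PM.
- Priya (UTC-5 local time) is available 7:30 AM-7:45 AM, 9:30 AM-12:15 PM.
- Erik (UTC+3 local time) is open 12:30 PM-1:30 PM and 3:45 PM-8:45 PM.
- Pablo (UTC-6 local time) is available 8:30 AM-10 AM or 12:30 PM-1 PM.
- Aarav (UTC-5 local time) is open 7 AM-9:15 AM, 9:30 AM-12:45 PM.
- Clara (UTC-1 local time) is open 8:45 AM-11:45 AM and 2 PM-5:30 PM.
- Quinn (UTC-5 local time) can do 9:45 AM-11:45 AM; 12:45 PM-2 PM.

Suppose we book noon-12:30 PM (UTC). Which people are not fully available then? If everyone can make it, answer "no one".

Erik, Pablo, Priya, Quinn

Bashir in UTC: 12:00-12:45, 13:15-18:45 (subtract 3h to convert from UTC+3).
Priya in UTC: 12:30-12:45, 14:30-17:15 (add 5h to convert from UTC-5).
Erik in UTC: 09:30-10:30, 12:45-17:45 (subtract 3h to convert from UTC+3).
Pablo in UTC: 14:30-16:00, 18:30-19:00 (add 6h to convert from UTC-6).
Aarav in UTC: 12:00-14:15, 14:30-17:45 (add 5h to convert from UTC-5).
Clara in UTC: 09:45-12:45, 15:00-18:30 (add 1h to convert from UTC-1).
Quinn in UTC: 14:45-16:45, 17:45-19:00 (add 5h to convert from UTC-5).
Bashir: free for 12:00-12:30. Priya: not fully free for 12:00-12:30. Erik: not fully free for 12:00-12:30. Pablo: not fully free for 12:00-12:30. Aarav: free for 12:00-12:30. Clara: free for 12:00-12:30. Quinn: not fully free for 12:00-12:30.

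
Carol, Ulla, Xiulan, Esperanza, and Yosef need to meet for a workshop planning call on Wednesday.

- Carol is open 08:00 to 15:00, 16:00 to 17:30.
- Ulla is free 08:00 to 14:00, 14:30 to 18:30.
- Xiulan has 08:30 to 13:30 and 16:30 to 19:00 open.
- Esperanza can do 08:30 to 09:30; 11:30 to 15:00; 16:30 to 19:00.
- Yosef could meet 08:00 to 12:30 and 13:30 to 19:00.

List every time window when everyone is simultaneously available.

Carol ∩ Ulla: 08:00-14:00, 14:30-15:00, 16:00-17:30.
Carol ∩ Ulla ∩ Xiulan: 08:30-13:30, 16:30-17:30.
Carol ∩ Ulla ∩ Xiulan ∩ Esperanza: 08:30-09:30, 11:30-13:30, 16:30-17:30.
Carol ∩ Ulla ∩ Xiulan ∩ Esperanza ∩ Yosef: 08:30-09:30, 11:30-12:30, 16:30-17:30.

08:30-09:30, 11:30-12:30, 16:30-17:30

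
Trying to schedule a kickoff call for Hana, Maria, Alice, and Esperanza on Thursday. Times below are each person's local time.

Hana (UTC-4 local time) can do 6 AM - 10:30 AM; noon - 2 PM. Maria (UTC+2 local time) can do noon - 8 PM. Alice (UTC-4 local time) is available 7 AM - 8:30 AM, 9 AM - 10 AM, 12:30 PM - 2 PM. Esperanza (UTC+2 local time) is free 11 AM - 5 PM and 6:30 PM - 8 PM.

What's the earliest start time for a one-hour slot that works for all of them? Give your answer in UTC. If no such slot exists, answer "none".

11:00

Hana in UTC: 10:00-14:30, 16:00-18:00 (add 4h to convert from UTC-4).
Maria in UTC: 10:00-18:00 (subtract 2h to convert from UTC+2).
Alice in UTC: 11:00-12:30, 13:00-14:00, 16:30-18:00 (add 4h to convert from UTC-4).
Esperanza in UTC: 09:00-15:00, 16:30-18:00 (subtract 2h to convert from UTC+2).
Hana ∩ Maria: 10:00-14:30, 16:00-18:00.
Hana ∩ Maria ∩ Alice: 11:00-12:30, 13:00-14:00, 16:30-18:00.
Hana ∩ Maria ∩ Alice ∩ Esperanza: 11:00-12:30, 13:00-14:00, 16:30-18:00.
Those are the intersection windows.
The first common window of at least 60 minutes is 11:00-12:30, so the earliest start is 11:00.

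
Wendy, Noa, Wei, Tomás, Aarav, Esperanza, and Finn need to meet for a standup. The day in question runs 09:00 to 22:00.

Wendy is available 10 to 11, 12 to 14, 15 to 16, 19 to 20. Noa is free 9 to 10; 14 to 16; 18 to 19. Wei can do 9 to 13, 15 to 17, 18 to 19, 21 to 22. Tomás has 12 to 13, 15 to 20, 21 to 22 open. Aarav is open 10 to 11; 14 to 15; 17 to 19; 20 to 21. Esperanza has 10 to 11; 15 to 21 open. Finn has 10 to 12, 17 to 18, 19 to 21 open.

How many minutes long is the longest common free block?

0

Wendy ∩ Noa: 15:00-16:00.
Wendy ∩ Noa ∩ Wei: 15:00-16:00.
Wendy ∩ Noa ∩ Wei ∩ Tomás: 15:00-16:00.
Wendy ∩ Noa ∩ Wei ∩ Tomás ∩ Aarav: ∅.
Wendy ∩ Noa ∩ Wei ∩ Tomás ∩ Aarav ∩ Esperanza: ∅.
Wendy ∩ Noa ∩ Wei ∩ Tomás ∩ Aarav ∩ Esperanza ∩ Finn: ∅.
There is no time when everyone is free.
No common window exists, so the longest block is 0 minutes.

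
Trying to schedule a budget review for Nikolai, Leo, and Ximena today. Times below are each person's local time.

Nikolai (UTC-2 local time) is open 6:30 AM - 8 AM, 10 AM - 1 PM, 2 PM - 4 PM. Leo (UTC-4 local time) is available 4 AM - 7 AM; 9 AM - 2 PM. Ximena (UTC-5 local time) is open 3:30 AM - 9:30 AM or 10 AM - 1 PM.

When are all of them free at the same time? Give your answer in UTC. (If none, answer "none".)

08:30-10:00, 13:00-14:30, 16:00-18:00

Nikolai in UTC: 08:30-10:00, 12:00-15:00, 16:00-18:00 (add 2h to convert from UTC-2).
Leo in UTC: 08:00-11:00, 13:00-18:00 (add 4h to convert from UTC-4).
Ximena in UTC: 08:30-14:30, 15:00-18:00 (add 5h to convert from UTC-5).
Nikolai ∩ Leo: 08:30-10:00, 13:00-15:00, 16:00-18:00.
Nikolai ∩ Leo ∩ Ximena: 08:30-10:00, 13:00-14:30, 16:00-18:00.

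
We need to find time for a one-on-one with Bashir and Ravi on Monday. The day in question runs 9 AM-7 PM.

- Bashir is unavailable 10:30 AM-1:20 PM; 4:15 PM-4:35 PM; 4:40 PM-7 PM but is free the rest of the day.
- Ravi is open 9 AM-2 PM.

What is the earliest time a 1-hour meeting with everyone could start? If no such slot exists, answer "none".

Bashir free: 09:00-10:30, 13:20-16:15, 16:35-16:40 (invert busy blocks within the working day).
Ravi free: 09:00-14:00.
Bashir ∩ Ravi: 09:00-10:30, 13:20-14:00.
The first common window of at least 60 minutes is 09:00-10:30, so the earliest start is 09:00.

09:00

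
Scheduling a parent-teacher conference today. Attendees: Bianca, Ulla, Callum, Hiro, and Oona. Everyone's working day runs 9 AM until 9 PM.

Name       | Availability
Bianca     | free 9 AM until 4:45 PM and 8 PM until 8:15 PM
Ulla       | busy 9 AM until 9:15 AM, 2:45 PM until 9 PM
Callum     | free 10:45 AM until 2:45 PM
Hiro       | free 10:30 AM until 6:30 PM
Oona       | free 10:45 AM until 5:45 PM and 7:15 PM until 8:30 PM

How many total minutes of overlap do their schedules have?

240

Bianca free: 09:00-16:45, 20:00-20:15.
Ulla free: 09:15-14:45 (invert busy blocks within the working day).
Callum free: 10:45-14:45.
Hiro free: 10:30-18:30.
Oona free: 10:45-17:45, 19:15-20:30.
Bianca ∩ Ulla: 09:15-14:45.
Bianca ∩ Ulla ∩ Callum: 10:45-14:45.
Bianca ∩ Ulla ∩ Callum ∩ Hiro: 10:45-14:45.
Bianca ∩ Ulla ∩ Callum ∩ Hiro ∩ Oona: 10:45-14:45.
That's a single block of 240 minutes.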